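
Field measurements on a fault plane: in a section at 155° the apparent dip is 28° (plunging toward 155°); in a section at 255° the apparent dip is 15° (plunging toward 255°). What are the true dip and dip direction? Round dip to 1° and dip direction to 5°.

true dip 33°, dip direction 190°

Each apparent-dip line lies in the plane. As unit vectors (x east, y north, z up), v₁ plunges 28°→155° and v₂ plunges 15°→255°.
The plane normal is n = v₁ × v₂ ∝ (-0.090, -0.535, 0.840).
tan δ = √(n_x²+n_y²)/n_z = 0.542/0.840, so δ = 32.8°.
Dip direction = atan2(-0.090, -0.535) = 190° (azimuth of n's horizontal projection).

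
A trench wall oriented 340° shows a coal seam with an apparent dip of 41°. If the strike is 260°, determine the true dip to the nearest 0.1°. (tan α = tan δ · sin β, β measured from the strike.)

41.4°

The section is 80° from the strike.
tan(true dip) = tan 41° / sin 80° = 0.8827
δ = arctan(0.8827) = 41.43°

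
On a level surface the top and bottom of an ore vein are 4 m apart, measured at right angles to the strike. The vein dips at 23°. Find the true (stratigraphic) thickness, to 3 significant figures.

True thickness t = w · sin(dip) = 4 × sin 23°
t = 4 × 0.3907 = 1.563 m

1.56 m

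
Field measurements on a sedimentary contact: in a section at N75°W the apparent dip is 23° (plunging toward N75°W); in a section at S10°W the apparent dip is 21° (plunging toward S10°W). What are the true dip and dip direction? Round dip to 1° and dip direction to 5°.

Each apparent-dip line lies in the plane. As unit vectors (x east, y north, z up), v₁ plunges 23°→N75°W and v₂ plunges 21°→S10°W.
Cross product v₁ × v₂ gives the pole to the plane: n ∝ (-0.445, -0.255, 0.856).
True dip = arccos(n_z / |n|) = arccos(0.8579) = 30.9°.
The horizontal component of n points toward azimuth atan2(n_x, n_y) = 240°, the dip direction.

true dip 31°, dip direction 240°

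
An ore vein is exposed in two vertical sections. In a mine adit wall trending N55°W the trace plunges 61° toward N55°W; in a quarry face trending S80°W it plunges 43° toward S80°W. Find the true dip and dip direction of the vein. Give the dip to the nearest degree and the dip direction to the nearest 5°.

true dip 62°, dip direction 320°

The two traces are lines in the plane: v₁ = (sin 305°·cos 61°, cos 305°·cos 61°, −sin 61°), v₂ = (sin 260°·cos 43°, cos 260°·cos 43°, −sin 43°).
Cross product v₁ × v₂ gives the pole to the plane: n ∝ (-0.301, 0.359, 0.251).
Dip δ = arctan(|n_h|/n_z) = arctan(0.468/0.251) = 61.8°.
Dip direction = azimuth of (n_x, n_y) = atan2(-0.301, 0.359) = 320°.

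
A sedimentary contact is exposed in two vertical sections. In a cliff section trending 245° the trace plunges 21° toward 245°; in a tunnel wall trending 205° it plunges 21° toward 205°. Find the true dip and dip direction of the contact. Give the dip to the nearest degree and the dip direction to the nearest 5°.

true dip 22°, dip direction 225°

Represent each trace as a vector plunging at its apparent dip toward its trend (east-north-up frame): v₁ = (-0.846, -0.395, -0.358), v₂ = (-0.395, -0.846, -0.358).
Cross product v₁ × v₂ gives the pole to the plane: n ∝ (-0.162, -0.162, 0.560).
tan δ = √(n_x²+n_y²)/n_z = 0.229/0.560, so δ = 22.2°.
Dip direction = atan2(-0.162, -0.162) = 225° (azimuth of n's horizontal projection).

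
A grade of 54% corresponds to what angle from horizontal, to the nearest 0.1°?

28.4°

tan θ = 54/100 = 0.5400
θ = arctan(0.5400) = 28.37°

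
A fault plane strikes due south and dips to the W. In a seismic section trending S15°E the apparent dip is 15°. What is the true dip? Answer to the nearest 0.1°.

46.0°

β = acute angle between strike due south and section S15°E = 15°.
tan(true dip) = tan 15° / sin 15° = 1.0353
δ = arctan(1.0353) = 45.99°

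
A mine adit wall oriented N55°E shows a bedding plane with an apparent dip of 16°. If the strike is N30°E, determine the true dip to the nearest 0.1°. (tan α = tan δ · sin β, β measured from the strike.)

34.2°

β = acute angle between strike N30°E and section N55°E = 25°.
tan δ = tan α / sin β = tan 16° / sin 25° = 0.2867 / 0.4226 = 0.6785
true dip = arctan 0.6785 = 34.16°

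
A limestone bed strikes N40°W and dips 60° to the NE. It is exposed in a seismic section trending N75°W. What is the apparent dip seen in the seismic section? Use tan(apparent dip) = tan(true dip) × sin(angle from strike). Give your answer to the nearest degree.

The section lies 35° from the strike.
tan α = tan 60° × sin 35° = 1.7321 × 0.5736 = 0.9935
apparent dip = arctan 0.9935 = 44.81°

45°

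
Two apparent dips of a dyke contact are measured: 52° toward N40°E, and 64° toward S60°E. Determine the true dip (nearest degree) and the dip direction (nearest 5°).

true dip 66°, dip direction 095°

The two traces are lines in the plane: v₁ = (sin 40°·cos 52°, cos 40°·cos 52°, −sin 52°), v₂ = (sin 120°·cos 64°, cos 120°·cos 64°, −sin 64°).
The plane normal is n = v₁ × v₂ ∝ (0.597, -0.057, 0.266).
Dip δ = arctan(|n_h|/n_z) = arctan(0.599/0.266) = 66.1°.
The horizontal component of n points toward azimuth atan2(n_x, n_y) = 95°, the dip direction.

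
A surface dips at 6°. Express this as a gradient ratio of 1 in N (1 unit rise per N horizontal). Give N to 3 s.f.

1 : N means tan θ = 1/N, so N = 1/tan 6° = 1/0.1051

1 in 9.51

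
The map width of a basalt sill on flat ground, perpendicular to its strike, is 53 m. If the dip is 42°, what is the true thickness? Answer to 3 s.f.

True thickness t = w · sin(dip) = 53 × sin 42°
t = 53 × 0.6691 = 35.464 m

35.5 m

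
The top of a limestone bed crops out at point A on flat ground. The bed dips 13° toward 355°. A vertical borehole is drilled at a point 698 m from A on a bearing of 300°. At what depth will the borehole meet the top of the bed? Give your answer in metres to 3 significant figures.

92.4 m

The hole lies 55° from the dip direction, so the down-dip offset is 698 × cos 55° = 400.36 m.
Depth = down-dip offset × tan(dip) = 400.36 × tan 13° = 400.36 × 0.2309
Depth = 92.43 m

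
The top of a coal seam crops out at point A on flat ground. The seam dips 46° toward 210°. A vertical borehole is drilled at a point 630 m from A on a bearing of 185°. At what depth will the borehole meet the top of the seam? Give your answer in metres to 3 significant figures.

591 m

The hole lies 25° from the dip direction, so the down-dip offset is 630 × cos 25° = 570.97 m.
Depth = down-dip offset × tan(dip) = 570.97 × tan 46° = 570.97 × 1.0355
Depth = 591.26 m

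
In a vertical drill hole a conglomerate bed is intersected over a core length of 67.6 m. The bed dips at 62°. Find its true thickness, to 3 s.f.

31.7 m

True thickness t = h · cos(dip) = 67.6 × cos 62°
t = 67.6 × 0.4695 = 31.736 m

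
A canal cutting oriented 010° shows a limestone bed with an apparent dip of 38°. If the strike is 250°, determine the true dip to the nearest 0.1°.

β = acute angle between strike 250° and section 010° = 60°.
tan δ = tan α / sin β = tan 38° / sin 60° = 0.7813 / 0.8660 = 0.9022
δ = arctan(0.9022) = 42.06°

42.1°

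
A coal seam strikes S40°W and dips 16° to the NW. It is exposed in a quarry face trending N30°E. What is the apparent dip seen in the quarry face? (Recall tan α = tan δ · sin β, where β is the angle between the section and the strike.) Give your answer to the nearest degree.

3°

Angle between strike (S40°W) and section (N30°E): β = 10°.
tan(apparent dip) = tan 16° · sin 10° = 0.0498
apparent dip = arctan 0.0498 = 2.85°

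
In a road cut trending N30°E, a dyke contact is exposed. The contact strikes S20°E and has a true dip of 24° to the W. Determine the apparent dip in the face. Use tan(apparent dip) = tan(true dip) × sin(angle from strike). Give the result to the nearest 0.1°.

18.8°

The section lies 50° from the strike.
tan(apparent dip) = tan 24° · sin 50° = 0.3411
apparent dip = arctan 0.3411 = 18.83°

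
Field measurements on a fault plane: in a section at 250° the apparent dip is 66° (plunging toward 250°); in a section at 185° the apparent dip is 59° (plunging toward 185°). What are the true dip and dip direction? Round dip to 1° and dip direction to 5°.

Represent each trace as a vector plunging at its apparent dip toward its trend (east-north-up frame): v₁ = (-0.382, -0.139, -0.914), v₂ = (-0.045, -0.513, -0.857).
Cross product v₁ × v₂ gives the pole to the plane: n ∝ (-0.349, -0.287, 0.190).
True dip = arccos(n_z / |n|) = arccos(0.3873) = 67.2°.
The horizontal component of n points toward azimuth atan2(n_x, n_y) = 231°, the dip direction.

true dip 67°, dip direction 230°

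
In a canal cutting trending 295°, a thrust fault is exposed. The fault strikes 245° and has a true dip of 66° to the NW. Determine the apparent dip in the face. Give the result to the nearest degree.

The strike is 245° and the section trends 295°; the acute angle between them is β = 50°.
tan α = tan 66° × sin 50° = 2.2460 × 0.7660 = 1.7206
α = arctan(1.7206) = 59.83°

60°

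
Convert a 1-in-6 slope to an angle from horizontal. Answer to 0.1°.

tan θ = 1/6 = 0.1667
θ = arctan(0.1667) = 9.46°

9.5°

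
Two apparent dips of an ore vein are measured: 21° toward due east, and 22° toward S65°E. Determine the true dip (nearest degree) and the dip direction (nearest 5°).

Each apparent-dip line lies in the plane. As unit vectors (x east, y north, z up), v₁ plunges 21°→due east and v₂ plunges 22°→S65°E.
The plane normal is n = v₁ × v₂ ∝ (0.140, -0.049, 0.366).
True dip = arccos(n_z / |n|) = arccos(0.9265) = 22.1°.
Dip direction = azimuth of (n_x, n_y) = atan2(0.140, -0.049) = 109°.

true dip 22°, dip direction 110°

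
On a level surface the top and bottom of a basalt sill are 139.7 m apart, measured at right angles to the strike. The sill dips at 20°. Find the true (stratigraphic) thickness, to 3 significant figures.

47.8 m

True thickness t = w · sin(dip) = 139.7 × sin 20°
t = 139.7 × 0.3420 = 47.780 m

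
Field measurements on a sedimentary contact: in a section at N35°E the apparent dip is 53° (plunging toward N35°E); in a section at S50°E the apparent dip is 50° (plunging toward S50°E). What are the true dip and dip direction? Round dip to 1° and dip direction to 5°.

Represent each trace as a vector plunging at its apparent dip toward its trend (east-north-up frame): v₁ = (0.345, 0.493, -0.799), v₂ = (0.492, -0.413, -0.766).
Cross product v₁ × v₂ gives the pole to the plane: n ∝ (0.708, 0.129, 0.385).
Dip δ = arctan(|n_h|/n_z) = arctan(0.719/0.385) = 61.8°.
Dip direction = azimuth of (n_x, n_y) = atan2(0.708, 0.129) = 80°.

true dip 62°, dip direction 080°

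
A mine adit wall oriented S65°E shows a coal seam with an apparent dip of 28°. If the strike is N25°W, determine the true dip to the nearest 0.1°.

β = acute angle between strike N25°W and section S65°E = 40°.
tan δ = tan α / sin β = tan 28° / sin 40° = 0.5317 / 0.6428 = 0.8272
true dip = arctan 0.8272 = 39.60°

39.6°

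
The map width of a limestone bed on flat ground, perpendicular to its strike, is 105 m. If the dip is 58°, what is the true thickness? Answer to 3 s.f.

True thickness t = w · sin(dip) = 105 × sin 58°
t = 105 × 0.8480 = 89.045 m

89.0 m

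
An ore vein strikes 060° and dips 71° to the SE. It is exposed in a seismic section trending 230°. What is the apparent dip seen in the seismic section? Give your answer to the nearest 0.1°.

26.8°

Angle between strike (060°) and section (230°): β = 10°.
tan(apparent dip) = tan 71° · sin 10° = 0.5043
apparent dip = arctan 0.5043 = 26.76°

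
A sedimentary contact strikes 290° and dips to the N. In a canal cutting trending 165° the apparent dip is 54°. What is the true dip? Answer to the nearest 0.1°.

β = acute angle between strike 290° and section 165° = 55°.
tan(true dip) = tan 54° / sin 55° = 1.6803
δ = arctan(1.6803) = 59.24°

59.2°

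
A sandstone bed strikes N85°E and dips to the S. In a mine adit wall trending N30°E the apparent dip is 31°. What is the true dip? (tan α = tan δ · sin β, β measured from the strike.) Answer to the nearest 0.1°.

36.3°

The section is 55° from the strike.
tan(true dip) = tan 31° / sin 55° = 0.7335
δ = arctan(0.7335) = 36.26°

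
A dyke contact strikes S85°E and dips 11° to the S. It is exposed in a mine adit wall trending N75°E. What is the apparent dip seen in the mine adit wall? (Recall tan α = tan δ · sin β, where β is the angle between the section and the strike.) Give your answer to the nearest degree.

4°

The section lies 20° from the strike.
tan α = tan 11° × sin 20° = 0.1944 × 0.3420 = 0.0665
α = arctan(0.0665) = 3.80°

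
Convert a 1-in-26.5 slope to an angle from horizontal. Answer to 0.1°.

2.2°

tan θ = 1/26.5 = 0.0377
θ = arctan(0.0377) = 2.16°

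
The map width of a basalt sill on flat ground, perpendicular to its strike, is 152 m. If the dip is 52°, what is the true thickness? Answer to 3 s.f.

True thickness t = w · sin(dip) = 152 × sin 52°
t = 152 × 0.7880 = 119.778 m

120 m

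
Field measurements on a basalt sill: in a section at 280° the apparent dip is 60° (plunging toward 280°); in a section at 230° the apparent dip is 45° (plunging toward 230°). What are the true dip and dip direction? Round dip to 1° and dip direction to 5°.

true dip 60°, dip direction 285°

The two traces are lines in the plane: v₁ = (sin 280°·cos 60°, cos 280°·cos 60°, −sin 60°), v₂ = (sin 230°·cos 45°, cos 230°·cos 45°, −sin 45°).
n = v₁ × v₂ = (-0.455, 0.121, 0.271) (taken with n_z > 0).
tan δ = √(n_x²+n_y²)/n_z = 0.471/0.271, so δ = 60.1°.
The horizontal component of n points toward azimuth atan2(n_x, n_y) = 285°, the dip direction.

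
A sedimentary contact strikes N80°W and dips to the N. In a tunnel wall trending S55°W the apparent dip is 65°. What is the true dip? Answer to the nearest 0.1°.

β = acute angle between strike N80°W and section S55°W = 45°.
tan(true dip) = tan 65° / sin 45° = 3.0328
true dip = arctan 3.0328 = 71.75°

71.8°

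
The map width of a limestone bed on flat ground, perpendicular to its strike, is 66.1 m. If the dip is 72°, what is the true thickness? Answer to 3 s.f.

62.9 m

True thickness t = w · sin(dip) = 66.1 × sin 72°
t = 66.1 × 0.9511 = 62.865 m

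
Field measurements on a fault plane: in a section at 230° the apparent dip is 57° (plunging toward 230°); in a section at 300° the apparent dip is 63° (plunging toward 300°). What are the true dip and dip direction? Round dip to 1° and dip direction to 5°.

Each apparent-dip line lies in the plane. As unit vectors (x east, y north, z up), v₁ plunges 57°→230° and v₂ plunges 63°→300°.
n = v₁ × v₂ = (-0.502, 0.042, 0.232) (taken with n_z > 0).
tan δ = √(n_x²+n_y²)/n_z = 0.504/0.232, so δ = 65.3°.
Dip direction = azimuth of (n_x, n_y) = atan2(-0.502, 0.042) = 275°.

true dip 65°, dip direction 275°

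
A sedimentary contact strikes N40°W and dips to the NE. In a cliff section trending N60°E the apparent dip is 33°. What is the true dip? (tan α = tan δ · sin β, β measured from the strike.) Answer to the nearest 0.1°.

The section is 80° from the strike.
tan(true dip) = tan 33° / sin 80° = 0.6594
δ = arctan(0.6594) = 33.40°

33.4°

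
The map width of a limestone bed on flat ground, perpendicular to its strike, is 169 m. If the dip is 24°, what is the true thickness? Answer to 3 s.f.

True thickness t = w · sin(dip) = 169 × sin 24°
t = 169 × 0.4067 = 68.738 m

68.7 m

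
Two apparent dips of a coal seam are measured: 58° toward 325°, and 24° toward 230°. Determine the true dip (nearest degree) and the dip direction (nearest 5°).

true dip 60°, dip direction 305°

The two traces are lines in the plane: v₁ = (sin 325°·cos 58°, cos 325°·cos 58°, −sin 58°), v₂ = (sin 230°·cos 24°, cos 230°·cos 24°, −sin 24°).
n = v₁ × v₂ = (-0.675, 0.470, 0.482) (taken with n_z > 0).
True dip = arccos(n_z / |n|) = arccos(0.5060) = 59.6°.
Dip direction = atan2(-0.675, 0.470) = 305° (azimuth of n's horizontal projection).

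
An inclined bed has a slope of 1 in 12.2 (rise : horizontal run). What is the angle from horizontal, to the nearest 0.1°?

4.7°

tan θ = 1/12.2 = 0.0820
θ = arctan(0.0820) = 4.69°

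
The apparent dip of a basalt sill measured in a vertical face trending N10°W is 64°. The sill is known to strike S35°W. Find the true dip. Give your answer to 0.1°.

71.0°

The section is 45° from the strike.
tan δ = tan α / sin β = tan 64° / sin 45° = 2.0503 / 0.7071 = 2.8996
true dip = arctan 2.8996 = 70.97°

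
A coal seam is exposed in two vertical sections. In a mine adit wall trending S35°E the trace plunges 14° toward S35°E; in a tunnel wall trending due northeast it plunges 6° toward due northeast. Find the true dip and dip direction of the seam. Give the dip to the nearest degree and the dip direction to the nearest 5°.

The two traces are lines in the plane: v₁ = (sin 145°·cos 14°, cos 145°·cos 14°, −sin 14°), v₂ = (sin 45°·cos 6°, cos 45°·cos 6°, −sin 6°).
The plane normal is n = v₁ × v₂ ∝ (0.253, -0.112, 0.950).
Dip δ = arctan(|n_h|/n_z) = arctan(0.277/0.950) = 16.2°.
Dip direction = azimuth of (n_x, n_y) = atan2(0.253, -0.112) = 114°.

true dip 16°, dip direction 115°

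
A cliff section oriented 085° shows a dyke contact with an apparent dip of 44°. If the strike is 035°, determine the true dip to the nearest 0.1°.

51.6°

The section is 50° from the strike.
tan δ = tan α / sin β = tan 44° / sin 50° = 0.9657 / 0.7660 = 1.2606
δ = arctan(1.2606) = 51.58°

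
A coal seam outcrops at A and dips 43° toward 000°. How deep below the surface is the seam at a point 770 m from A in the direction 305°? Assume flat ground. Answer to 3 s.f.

The hole lies 55° from the dip direction, so the down-dip offset is 770 × cos 55° = 441.65 m.
Depth = down-dip offset × tan(dip) = 441.65 × tan 43° = 441.65 × 0.9325
Depth = 411.85 m

412 m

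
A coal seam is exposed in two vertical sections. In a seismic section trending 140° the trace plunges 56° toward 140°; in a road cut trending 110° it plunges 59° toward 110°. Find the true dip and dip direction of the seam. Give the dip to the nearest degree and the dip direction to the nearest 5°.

true dip 59°, dip direction 115°

The two traces are lines in the plane: v₁ = (sin 140°·cos 56°, cos 140°·cos 56°, −sin 56°), v₂ = (sin 110°·cos 59°, cos 110°·cos 59°, −sin 59°).
Cross product v₁ × v₂ gives the pole to the plane: n ∝ (0.221, -0.093, 0.144).
tan δ = √(n_x²+n_y²)/n_z = 0.240/0.144, so δ = 59.0°.
Dip direction = atan2(0.221, -0.093) = 113° (azimuth of n's horizontal projection).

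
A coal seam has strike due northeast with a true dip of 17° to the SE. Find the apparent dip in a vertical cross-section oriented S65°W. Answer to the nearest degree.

6°

The section lies 20° from the strike.
tan(apparent dip) = tan 17° · sin 20° = 0.1046
apparent dip = arctan 0.1046 = 5.97°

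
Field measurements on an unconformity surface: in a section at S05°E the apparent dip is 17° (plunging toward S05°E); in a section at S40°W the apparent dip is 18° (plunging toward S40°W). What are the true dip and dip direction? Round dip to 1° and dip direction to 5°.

Each apparent-dip line lies in the plane. As unit vectors (x east, y north, z up), v₁ plunges 17°→S05°E and v₂ plunges 18°→S40°W.
Cross product v₁ × v₂ gives the pole to the plane: n ∝ (-0.081, -0.204, 0.643).
Dip δ = arctan(|n_h|/n_z) = arctan(0.220/0.643) = 18.9°.
The horizontal component of n points toward azimuth atan2(n_x, n_y) = 202°, the dip direction.

true dip 19°, dip direction 200°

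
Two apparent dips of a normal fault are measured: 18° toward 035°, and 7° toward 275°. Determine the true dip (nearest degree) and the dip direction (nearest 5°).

true dip 25°, dip direction 350°

Each apparent-dip line lies in the plane. As unit vectors (x east, y north, z up), v₁ plunges 18°→035° and v₂ plunges 7°→275°.
The plane normal is n = v₁ × v₂ ∝ (-0.068, 0.372, 0.817).
tan δ = √(n_x²+n_y²)/n_z = 0.378/0.817, so δ = 24.8°.
Dip direction = atan2(-0.068, 0.372) = 350° (azimuth of n's horizontal projection).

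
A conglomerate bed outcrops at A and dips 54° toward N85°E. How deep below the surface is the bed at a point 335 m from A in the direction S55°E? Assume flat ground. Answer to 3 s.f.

353 m

The hole lies 40° from the dip direction, so the down-dip offset is 335 × cos 40° = 256.62 m.
Depth = down-dip offset × tan(dip) = 256.62 × tan 54° = 256.62 × 1.3764
Depth = 353.21 m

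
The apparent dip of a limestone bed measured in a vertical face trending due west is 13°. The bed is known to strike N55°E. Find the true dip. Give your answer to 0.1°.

The section is 35° from the strike.
tan δ = tan α / sin β = tan 13° / sin 35° = 0.2309 / 0.5736 = 0.4025
δ = arctan(0.4025) = 21.93°

21.9°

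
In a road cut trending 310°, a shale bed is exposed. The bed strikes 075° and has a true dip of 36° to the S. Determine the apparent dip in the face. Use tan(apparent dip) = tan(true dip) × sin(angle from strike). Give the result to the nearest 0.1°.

30.8°

The strike is 075° and the section trends 310°; the acute angle between them is β = 55°.
tan(apparent dip) = tan 36° · sin 55° = 0.5951
apparent dip = arctan 0.5951 = 30.76°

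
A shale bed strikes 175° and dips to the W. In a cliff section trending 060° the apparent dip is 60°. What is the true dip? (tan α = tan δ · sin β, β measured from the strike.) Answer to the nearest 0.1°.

β = acute angle between strike 175° and section 060° = 65°.
tan(true dip) = tan 60° / sin 65° = 1.9111
true dip = arctan 1.9111 = 62.38°

62.4°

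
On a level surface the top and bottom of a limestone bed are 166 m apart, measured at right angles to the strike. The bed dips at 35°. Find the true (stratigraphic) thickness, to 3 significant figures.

True thickness t = w · sin(dip) = 166 × sin 35°
t = 166 × 0.5736 = 95.214 m

95.2 m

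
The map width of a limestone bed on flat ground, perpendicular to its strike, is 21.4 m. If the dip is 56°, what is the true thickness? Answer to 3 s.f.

True thickness t = w · sin(dip) = 21.4 × sin 56°
t = 21.4 × 0.8290 = 17.741 m

17.7 m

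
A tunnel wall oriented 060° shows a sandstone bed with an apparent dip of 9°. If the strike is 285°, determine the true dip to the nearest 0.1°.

β = acute angle between strike 285° and section 060° = 45°.
tan(true dip) = tan 9° / sin 45° = 0.2240
true dip = arctan 0.2240 = 12.63°

12.6°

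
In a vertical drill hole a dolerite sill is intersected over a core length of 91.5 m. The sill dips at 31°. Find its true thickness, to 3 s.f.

True thickness t = h · cos(dip) = 91.5 × cos 31°
t = 91.5 × 0.8572 = 78.431 m

78.4 m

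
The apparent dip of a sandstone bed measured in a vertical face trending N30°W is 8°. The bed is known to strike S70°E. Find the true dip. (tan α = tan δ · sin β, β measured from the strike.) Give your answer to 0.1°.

The section is 40° from the strike.
tan(true dip) = tan 8° / sin 40° = 0.2186
true dip = arctan 0.2186 = 12.33°

12.3°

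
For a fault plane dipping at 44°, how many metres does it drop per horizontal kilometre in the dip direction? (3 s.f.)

966 m

drop per km = 1000 × tan 44° = 1000 × 0.9657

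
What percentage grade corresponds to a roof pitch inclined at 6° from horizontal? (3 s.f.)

10.5%

grade % = 100 × tan 6° = 100 × 0.1051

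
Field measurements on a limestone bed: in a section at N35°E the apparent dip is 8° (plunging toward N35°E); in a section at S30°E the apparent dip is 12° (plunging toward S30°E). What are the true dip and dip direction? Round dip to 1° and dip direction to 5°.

true dip 18°, dip direction 100°

The two traces are lines in the plane: v₁ = (sin 35°·cos 8°, cos 35°·cos 8°, −sin 8°), v₂ = (sin 150°·cos 12°, cos 150°·cos 12°, −sin 12°).
The plane normal is n = v₁ × v₂ ∝ (0.287, -0.050, 0.878).
True dip = arccos(n_z / |n|) = arccos(0.9492) = 18.3°.
The horizontal component of n points toward azimuth atan2(n_x, n_y) = 100°, the dip direction.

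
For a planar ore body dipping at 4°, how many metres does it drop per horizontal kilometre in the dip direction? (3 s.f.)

drop per km = 1000 × tan 4° = 1000 × 0.0699

69.9 m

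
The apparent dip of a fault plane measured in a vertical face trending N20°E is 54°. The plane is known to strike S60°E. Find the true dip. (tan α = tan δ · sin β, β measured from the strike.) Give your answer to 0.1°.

The section is 80° from the strike.
tan(true dip) = tan 54° / sin 80° = 1.3976
true dip = arctan 1.3976 = 54.42°

54.4°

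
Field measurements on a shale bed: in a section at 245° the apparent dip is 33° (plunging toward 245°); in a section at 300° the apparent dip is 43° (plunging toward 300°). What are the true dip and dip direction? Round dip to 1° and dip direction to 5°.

Each apparent-dip line lies in the plane. As unit vectors (x east, y north, z up), v₁ plunges 33°→245° and v₂ plunges 43°→300°.
The plane normal is n = v₁ × v₂ ∝ (-0.441, 0.173, 0.502).
True dip = arccos(n_z / |n|) = arccos(0.7276) = 43.3°.
The horizontal component of n points toward azimuth atan2(n_x, n_y) = 291°, the dip direction.

true dip 43°, dip direction 290°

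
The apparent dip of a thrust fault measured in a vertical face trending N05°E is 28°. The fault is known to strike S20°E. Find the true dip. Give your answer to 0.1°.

The section is 25° from the strike.
tan δ = tan α / sin β = tan 28° / sin 25° = 0.5317 / 0.4226 = 1.2581
δ = arctan(1.2581) = 51.52°

51.5°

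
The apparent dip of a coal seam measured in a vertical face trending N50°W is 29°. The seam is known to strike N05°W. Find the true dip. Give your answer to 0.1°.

38.1°

The section is 45° from the strike.
tan(true dip) = tan 29° / sin 45° = 0.7839
true dip = arctan 0.7839 = 38.09°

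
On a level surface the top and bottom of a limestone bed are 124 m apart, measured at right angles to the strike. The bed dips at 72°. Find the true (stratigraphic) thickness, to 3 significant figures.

True thickness t = w · sin(dip) = 124 × sin 72°
t = 124 × 0.9511 = 117.931 m

118 m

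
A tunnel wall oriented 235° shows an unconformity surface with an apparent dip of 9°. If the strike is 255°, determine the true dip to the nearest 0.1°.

24.8°

β = acute angle between strike 255° and section 235° = 20°.
tan(true dip) = tan 9° / sin 20° = 0.4631
true dip = arctan 0.4631 = 24.85°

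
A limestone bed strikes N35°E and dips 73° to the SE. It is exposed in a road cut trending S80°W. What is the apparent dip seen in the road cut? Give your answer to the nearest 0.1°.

66.6°

The strike is N35°E and the section trends S80°W; the acute angle between them is β = 45°.
tan α = tan 73° × sin 45° = 3.2709 × 0.7071 = 2.3128
α = arctan(2.3128) = 66.62°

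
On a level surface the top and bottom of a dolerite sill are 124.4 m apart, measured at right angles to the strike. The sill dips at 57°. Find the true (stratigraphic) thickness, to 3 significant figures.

True thickness t = w · sin(dip) = 124.4 × sin 57°
t = 124.4 × 0.8387 = 104.331 m

104 m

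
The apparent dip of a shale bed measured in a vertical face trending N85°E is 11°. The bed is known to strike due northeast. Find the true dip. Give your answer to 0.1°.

16.8°

The section is 40° from the strike.
tan(true dip) = tan 11° / sin 40° = 0.3024
true dip = arctan 0.3024 = 16.83°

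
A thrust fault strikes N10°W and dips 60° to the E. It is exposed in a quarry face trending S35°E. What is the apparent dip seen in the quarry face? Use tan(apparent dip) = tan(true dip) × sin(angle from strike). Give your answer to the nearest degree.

36°

Angle between strike (N10°W) and section (S35°E): β = 25°.
tan(apparent dip) = tan 60° · sin 25° = 0.7320
α = arctan(0.7320) = 36.20°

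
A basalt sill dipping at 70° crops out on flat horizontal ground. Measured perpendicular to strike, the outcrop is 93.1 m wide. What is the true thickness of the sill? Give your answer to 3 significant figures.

87.5 m

True thickness t = w · sin(dip) = 93.1 × sin 70°
t = 93.1 × 0.9397 = 87.485 m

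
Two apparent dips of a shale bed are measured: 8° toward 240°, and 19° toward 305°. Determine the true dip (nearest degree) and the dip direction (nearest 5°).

The two traces are lines in the plane: v₁ = (sin 240°·cos 8°, cos 240°·cos 8°, −sin 8°), v₂ = (sin 305°·cos 19°, cos 305°·cos 19°, −sin 19°).
n = v₁ × v₂ = (-0.237, 0.171, 0.849) (taken with n_z > 0).
True dip = arccos(n_z / |n|) = arccos(0.9455) = 19.0°.
Dip direction = atan2(-0.237, 0.171) = 306° (azimuth of n's horizontal projection).

true dip 19°, dip direction 305°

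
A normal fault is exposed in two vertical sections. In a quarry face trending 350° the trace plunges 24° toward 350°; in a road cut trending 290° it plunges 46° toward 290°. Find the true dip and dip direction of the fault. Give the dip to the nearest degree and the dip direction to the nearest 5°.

true dip 46°, dip direction 285°

Represent each trace as a vector plunging at its apparent dip toward its trend (east-north-up frame): v₁ = (-0.159, 0.900, -0.407), v₂ = (-0.653, 0.238, -0.719).
Cross product v₁ × v₂ gives the pole to the plane: n ∝ (-0.551, 0.151, 0.550).
tan δ = √(n_x²+n_y²)/n_z = 0.571/0.550, so δ = 46.1°.
The horizontal component of n points toward azimuth atan2(n_x, n_y) = 285°, the dip direction.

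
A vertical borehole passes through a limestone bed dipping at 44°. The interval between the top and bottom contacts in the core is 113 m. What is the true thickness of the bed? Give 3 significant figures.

81.3 m

True thickness t = h · cos(dip) = 113 × cos 44°
t = 113 × 0.7193 = 81.285 m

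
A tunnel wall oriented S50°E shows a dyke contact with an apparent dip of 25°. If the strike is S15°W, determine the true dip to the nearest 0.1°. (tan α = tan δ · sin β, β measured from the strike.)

The section is 65° from the strike.
tan(true dip) = tan 25° / sin 65° = 0.5145
true dip = arctan 0.5145 = 27.23°

27.2°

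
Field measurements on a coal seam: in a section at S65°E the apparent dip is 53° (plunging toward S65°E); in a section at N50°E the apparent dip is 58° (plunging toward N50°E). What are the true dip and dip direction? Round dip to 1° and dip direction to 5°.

true dip 60°, dip direction 075°

Represent each trace as a vector plunging at its apparent dip toward its trend (east-north-up frame): v₁ = (0.545, -0.254, -0.799), v₂ = (0.406, 0.341, -0.848).
Cross product v₁ × v₂ gives the pole to the plane: n ∝ (0.488, 0.138, 0.289).
tan δ = √(n_x²+n_y²)/n_z = 0.507/0.289, so δ = 60.3°.
Dip direction = atan2(0.488, 0.138) = 74° (azimuth of n's horizontal projection).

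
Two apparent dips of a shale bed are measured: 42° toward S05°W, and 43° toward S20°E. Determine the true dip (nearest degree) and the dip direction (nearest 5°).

true dip 43°, dip direction 170°

Each apparent-dip line lies in the plane. As unit vectors (x east, y north, z up), v₁ plunges 42°→S05°W and v₂ plunges 43°→S20°E.
Cross product v₁ × v₂ gives the pole to the plane: n ∝ (0.045, -0.212, 0.230).
True dip = arccos(n_z / |n|) = arccos(0.7280) = 43.3°.
The horizontal component of n points toward azimuth atan2(n_x, n_y) = 168°, the dip direction.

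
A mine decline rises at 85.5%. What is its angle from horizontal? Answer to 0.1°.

40.5°

tan θ = 85.5/100 = 0.8550
θ = arctan(0.8550) = 40.53°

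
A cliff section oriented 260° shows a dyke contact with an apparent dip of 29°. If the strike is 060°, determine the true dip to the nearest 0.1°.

58.3°

β = acute angle between strike 060° and section 260° = 20°.
tan(true dip) = tan 29° / sin 20° = 1.6207
true dip = arctan 1.6207 = 58.32°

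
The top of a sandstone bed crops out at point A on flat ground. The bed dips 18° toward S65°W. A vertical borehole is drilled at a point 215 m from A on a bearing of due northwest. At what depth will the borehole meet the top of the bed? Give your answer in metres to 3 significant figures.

The hole lies 70° from the dip direction, so the down-dip offset is 215 × cos 70° = 73.53 m.
Depth = down-dip offset × tan(dip) = 73.53 × tan 18° = 73.53 × 0.3249
Depth = 23.89 m

23.9 m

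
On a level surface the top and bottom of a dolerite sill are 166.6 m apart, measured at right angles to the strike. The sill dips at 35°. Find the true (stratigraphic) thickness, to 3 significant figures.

True thickness t = w · sin(dip) = 166.6 × sin 35°
t = 166.6 × 0.5736 = 95.558 m

95.6 m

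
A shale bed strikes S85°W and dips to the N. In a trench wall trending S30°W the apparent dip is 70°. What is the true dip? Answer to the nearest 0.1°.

73.4°

β = acute angle between strike S85°W and section S30°W = 55°.
tan δ = tan α / sin β = tan 70° / sin 55° = 2.7475 / 0.8192 = 3.3541
true dip = arctan 3.3541 = 73.40°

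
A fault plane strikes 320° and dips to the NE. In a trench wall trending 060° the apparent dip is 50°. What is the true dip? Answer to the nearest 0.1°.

50.4°

The section is 80° from the strike.
tan δ = tan α / sin β = tan 50° / sin 80° = 1.1918 / 0.9848 = 1.2101
true dip = arctan 1.2101 = 50.43°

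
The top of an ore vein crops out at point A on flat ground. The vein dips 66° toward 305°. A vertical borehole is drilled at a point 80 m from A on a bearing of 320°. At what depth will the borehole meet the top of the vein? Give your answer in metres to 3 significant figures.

174 m

The hole lies 15° from the dip direction, so the down-dip offset is 80 × cos 15° = 77.27 m.
Depth = down-dip offset × tan(dip) = 77.27 × tan 66° = 77.27 × 2.2460
Depth = 173.56 m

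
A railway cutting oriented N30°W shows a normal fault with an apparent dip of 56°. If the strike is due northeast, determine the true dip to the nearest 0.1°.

56.9°

β = acute angle between strike due northeast and section N30°W = 75°.
tan δ = tan α / sin β = tan 56° / sin 75° = 1.4826 / 0.9659 = 1.5349
true dip = arctan 1.5349 = 56.91°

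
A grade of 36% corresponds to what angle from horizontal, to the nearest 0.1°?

19.8°

tan θ = 36/100 = 0.3600
θ = arctan(0.3600) = 19.80°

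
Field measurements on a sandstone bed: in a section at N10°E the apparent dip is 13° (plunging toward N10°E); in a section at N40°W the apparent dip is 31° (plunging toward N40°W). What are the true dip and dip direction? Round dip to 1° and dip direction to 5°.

true dip 32°, dip direction 300°

Each apparent-dip line lies in the plane. As unit vectors (x east, y north, z up), v₁ plunges 13°→N10°E and v₂ plunges 31°→N40°W.
n = v₁ × v₂ = (-0.347, 0.211, 0.640) (taken with n_z > 0).
Dip δ = arctan(|n_h|/n_z) = arctan(0.406/0.640) = 32.4°.
Dip direction = azimuth of (n_x, n_y) = atan2(-0.347, 0.211) = 301°.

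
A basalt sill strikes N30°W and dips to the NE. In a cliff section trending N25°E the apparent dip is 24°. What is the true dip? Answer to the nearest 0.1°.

28.5°

The section is 55° from the strike.
tan δ = tan α / sin β = tan 24° / sin 55° = 0.4452 / 0.8192 = 0.5435
δ = arctan(0.5435) = 28.53°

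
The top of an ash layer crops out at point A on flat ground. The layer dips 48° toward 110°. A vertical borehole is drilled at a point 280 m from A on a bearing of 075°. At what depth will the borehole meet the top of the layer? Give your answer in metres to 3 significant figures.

255 m

The hole lies 35° from the dip direction, so the down-dip offset is 280 × cos 35° = 229.36 m.
Depth = down-dip offset × tan(dip) = 229.36 × tan 48° = 229.36 × 1.1106
Depth = 254.73 m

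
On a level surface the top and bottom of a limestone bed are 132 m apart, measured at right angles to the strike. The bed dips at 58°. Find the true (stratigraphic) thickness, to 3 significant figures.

True thickness t = w · sin(dip) = 132 × sin 58°
t = 132 × 0.8480 = 111.942 m

112 m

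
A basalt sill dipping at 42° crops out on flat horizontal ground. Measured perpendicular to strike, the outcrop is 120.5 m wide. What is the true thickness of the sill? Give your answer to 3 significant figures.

80.6 m

True thickness t = w · sin(dip) = 120.5 × sin 42°
t = 120.5 × 0.6691 = 80.630 m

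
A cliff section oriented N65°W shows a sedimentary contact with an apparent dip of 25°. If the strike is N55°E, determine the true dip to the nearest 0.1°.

28.3°

The section is 60° from the strike.
tan δ = tan α / sin β = tan 25° / sin 60° = 0.4663 / 0.8660 = 0.5384
δ = arctan(0.5384) = 28.30°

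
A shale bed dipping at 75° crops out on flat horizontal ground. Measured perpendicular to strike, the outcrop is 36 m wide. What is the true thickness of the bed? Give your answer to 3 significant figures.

34.8 m

True thickness t = w · sin(dip) = 36 × sin 75°
t = 36 × 0.9659 = 34.773 m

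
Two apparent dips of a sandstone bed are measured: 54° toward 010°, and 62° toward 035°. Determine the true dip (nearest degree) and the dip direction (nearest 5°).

true dip 64°, dip direction 055°

Each apparent-dip line lies in the plane. As unit vectors (x east, y north, z up), v₁ plunges 54°→010° and v₂ plunges 62°→035°.
n = v₁ × v₂ = (0.200, 0.128, 0.117) (taken with n_z > 0).
True dip = arccos(n_z / |n|) = arccos(0.4411) = 63.8°.
Dip direction = azimuth of (n_x, n_y) = atan2(0.200, 0.128) = 57°.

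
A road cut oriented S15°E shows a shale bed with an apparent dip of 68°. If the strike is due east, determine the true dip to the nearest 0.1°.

The section is 75° from the strike.
tan(true dip) = tan 68° / sin 75° = 2.5624
true dip = arctan 2.5624 = 68.68°

68.7°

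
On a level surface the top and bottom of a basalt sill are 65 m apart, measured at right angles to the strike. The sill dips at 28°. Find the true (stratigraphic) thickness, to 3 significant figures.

True thickness t = w · sin(dip) = 65 × sin 28°
t = 65 × 0.4695 = 30.516 m

30.5 m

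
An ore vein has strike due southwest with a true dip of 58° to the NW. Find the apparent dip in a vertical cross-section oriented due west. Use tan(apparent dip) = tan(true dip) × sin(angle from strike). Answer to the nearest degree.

The section lies 45° from the strike.
tan α = tan 58° × sin 45° = 1.6003 × 0.7071 = 1.1316
α = arctan(1.1316) = 48.53°

49°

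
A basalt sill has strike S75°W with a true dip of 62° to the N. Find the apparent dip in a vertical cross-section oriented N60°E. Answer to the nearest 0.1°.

26.0°

The section lies 15° from the strike.
tan α = tan 62° × sin 15° = 1.8807 × 0.2588 = 0.4868
apparent dip = arctan 0.4868 = 25.96°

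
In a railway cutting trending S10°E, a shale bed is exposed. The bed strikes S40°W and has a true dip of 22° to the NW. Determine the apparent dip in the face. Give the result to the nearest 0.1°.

17.2°

Angle between strike (S40°W) and section (S10°E): β = 50°.
tan(apparent dip) = tan 22° · sin 50° = 0.3095
apparent dip = arctan 0.3095 = 17.20°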